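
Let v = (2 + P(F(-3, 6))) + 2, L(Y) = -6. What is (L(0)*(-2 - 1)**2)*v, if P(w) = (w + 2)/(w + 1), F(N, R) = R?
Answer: -1944/7 ≈ -277.71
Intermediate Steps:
P(w) = (2 + w)/(1 + w)
v = 36/7 (v = (2 + (2 + 6)/(1 + 6)) + 2 = (2 + 8/7) + 2 = 22/7 + 2 = 36/7 ≈ 5.1429)
(L(0)*(-2 - 1)**2)*v = -6*(-2 - 1)**2*(36/7) = -6*(-3)**2*(36/7) = -6*9*(36/7) = -54*36/7 = -1944/7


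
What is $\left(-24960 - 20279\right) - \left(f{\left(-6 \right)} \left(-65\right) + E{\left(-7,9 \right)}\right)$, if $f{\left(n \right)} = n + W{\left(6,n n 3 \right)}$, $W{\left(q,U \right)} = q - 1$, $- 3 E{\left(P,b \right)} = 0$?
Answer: $-45304$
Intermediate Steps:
$E{\left(P,b \right)} = 0$ ($E{\left(P,b \right)} = \left(- \frac{1}{3}\right) 0 = 0$)
$W{\left(q,U \right)} = -1 + q$
$f{\left(n \right)} = 5 + n$ ($f{\left(n \right)} = n + \left(-1 + 6\right) = n + 5 = 5 + n$)
$\left(-24960 - 20279\right) - \left(f{\left(-6 \right)} \left(-65\right) + E{\left(-7,9 \right)}\right) = \left(-24960 - 20279\right) - \left(\left(5 - 6\right) \left(-65\right) + 0\right) = \left(-24960 - 20279\right) - \left(\left(-1\right) \left(-65\right) + 0\right) = -45239 - \left(65 + 0\right) = -45239 - 65 = -45304$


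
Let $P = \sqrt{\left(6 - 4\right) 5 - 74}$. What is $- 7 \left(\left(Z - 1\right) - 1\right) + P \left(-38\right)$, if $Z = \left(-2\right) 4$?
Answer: $70 - 304 i \approx 70.0 - 304.0 i$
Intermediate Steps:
$Z = -8$
$P = 8 i$ ($P = \sqrt{2 \cdot 5 - 74} = \sqrt{10 - 74} = \sqrt{-64} = 8 i \approx 8.0 i$)
$- 7 \left(\left(Z - 1\right) - 1\right) + P \left(-38\right) = - 7 \left(\left(-8 - 1\right) - 1\right) + 8 i \left(-38\right) = - 7 \left(-9 - 1\right) - 304 i = \left(-7\right) \left(-10\right) - 304 i = 70 - 304 i$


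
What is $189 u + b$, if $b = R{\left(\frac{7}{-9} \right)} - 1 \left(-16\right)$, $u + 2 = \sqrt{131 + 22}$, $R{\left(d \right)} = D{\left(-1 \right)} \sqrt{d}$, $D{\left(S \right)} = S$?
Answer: $-362 + 567 \sqrt{17} - \frac{i \sqrt{7}}{3} \approx 1975.8 - 0.88192 i$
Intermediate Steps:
$R{\left(d \right)} = - \sqrt{d}$
$u = -2 + 3 \sqrt{17}$ ($u = -2 + \sqrt{131 + 22} = -2 + \sqrt{153} = -2 + 3 \sqrt{17} \approx 10.369$)
$b = 16 - \frac{i \sqrt{7}}{3}$ ($b = - \sqrt{\frac{7}{-9}} - 1 \left(-16\right) = - \sqrt{7 \left(- \frac{1}{9}\right)} - -16 = - \sqrt{- \frac{7}{9}} + 16 = - \frac{i \sqrt{7}}{3} + 16 = 16 - \frac{i \sqrt{7}}{3} \approx 16.0 - 0.88192 i$)
$189 u + b = 189 \left(-2 + 3 \sqrt{17}\right) + \left(16 - \frac{i \sqrt{7}}{3}\right) = \left(-378 + 567 \sqrt{17}\right) + \left(16 - \frac{i \sqrt{7}}{3}\right) = -362 + 567 \sqrt{17} - \frac{i \sqrt{7}}{3}$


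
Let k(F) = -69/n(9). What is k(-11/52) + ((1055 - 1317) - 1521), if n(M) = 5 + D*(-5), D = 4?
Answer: -8892/5 ≈ -1778.4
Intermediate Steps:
n(M) = -15 (n(M) = 5 + 4*(-5) = 5 - 20 = -15)
k(F) = 23/5 (k(F) = -69/(-15) = -69*(-1/15) = 23/5)
k(-11/52) + ((1055 - 1317) - 1521) = 23/5 + ((1055 - 1317) - 1521) = 23/5 + (-262 - 1521) = 23/5 - 1783 = -8892/5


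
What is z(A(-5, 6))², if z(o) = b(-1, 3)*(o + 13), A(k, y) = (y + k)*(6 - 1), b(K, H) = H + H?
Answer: 11664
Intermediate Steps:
b(K, H) = 2*H
A(k, y) = 5*k + 5*y (A(k, y) = (k + y)*5 = 5*k + 5*y)
z(o) = 78 + 6*o (z(o) = (2*3)*(o + 13) = 6*(13 + o) = 78 + 6*o)
z(A(-5, 6))² = (78 + 6*(5*(-5) + 5*6))² = (78 + 6*(-25 + 30))² = (78 + 6*5)² = (78 + 30)² = 108² = 11664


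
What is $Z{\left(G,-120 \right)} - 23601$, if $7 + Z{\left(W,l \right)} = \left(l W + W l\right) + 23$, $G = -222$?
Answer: $29695$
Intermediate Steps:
$Z{\left(W,l \right)} = 16 + 2 W l$ ($Z{\left(W,l \right)} = -7 + \left(\left(l W + W l\right) + 23\right) = -7 + \left(\left(W l + W l\right) + 23\right) = -7 + \left(2 W l + 23\right) = -7 + \left(23 + 2 W l\right) = 16 + 2 W l$)
$Z{\left(G,-120 \right)} - 23601 = \left(16 + 2 \left(-222\right) \left(-120\right)\right) - 23601 = \left(16 + 53280\right) - 23601 = 53296 - 23601 = 29695$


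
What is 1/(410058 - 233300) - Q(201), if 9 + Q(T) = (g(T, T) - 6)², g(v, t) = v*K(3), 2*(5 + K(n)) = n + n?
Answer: -29422252889/176758 ≈ -1.6646e+5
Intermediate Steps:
K(n) = -5 + n (K(n) = -5 + (n + n)/2 = -5 + (2*n)/2 = -5 + n)
g(v, t) = -2*v (g(v, t) = v*(-5 + 3) = v*(-2) = -2*v)
Q(T) = -9 + (-6 - 2*T)² (Q(T) = -9 + (-2*T - 6)² = -9 + (-6 - 2*T)²)
1/(410058 - 233300) - Q(201) = 1/(410058 - 233300) - (-9 + 4*(3 + 201)²) = 1/176758 - (-9 + 4*204²) = 1/176758 - (-9 + 4*41616) = 1/176758 - (-9 + 166464) = 1/176758 - 1*166455 = 1/176758 - 166455 = -29422252889/176758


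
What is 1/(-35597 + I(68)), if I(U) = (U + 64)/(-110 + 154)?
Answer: -1/35594 ≈ -2.8095e-5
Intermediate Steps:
I(U) = 16/11 + U/44 (I(U) = (64 + U)/44 = (64 + U)*(1/44) = 16/11 + U/44)
1/(-35597 + I(68)) = 1/(-35597 + (16/11 + (1/44)*68)) = 1/(-35597 + (16/11 + 17/11)) = 1/(-35597 + 3) = 1/(-35594) = -1/35594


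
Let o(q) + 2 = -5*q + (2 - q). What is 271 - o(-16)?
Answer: 175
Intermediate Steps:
o(q) = -6*q (o(q) = -2 + (-5*q + (2 - q)) = -2 + (2 - 6*q) = -6*q)
271 - o(-16) = 271 - (-6)*(-16) = 271 - 1*96 = 271 - 96 = 175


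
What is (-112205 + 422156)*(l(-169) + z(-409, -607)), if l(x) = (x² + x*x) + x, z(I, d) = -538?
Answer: 17485885665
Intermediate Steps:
l(x) = x + 2*x² (l(x) = (x² + x²) + x = 2*x² + x = x + 2*x²)
(-112205 + 422156)*(l(-169) + z(-409, -607)) = (-112205 + 422156)*(-169*(1 + 2*(-169)) - 538) = 309951*(-169*(1 - 338) - 538) = 309951*(-169*(-337) - 538) = 309951*(56953 - 538) = 309951*56415 = 17485885665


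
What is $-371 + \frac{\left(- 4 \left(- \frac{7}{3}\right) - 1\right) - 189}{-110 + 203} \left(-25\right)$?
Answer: $- \frac{89959}{279} \approx -322.43$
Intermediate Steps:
$-371 + \frac{\left(- 4 \left(- \frac{7}{3}\right) - 1\right) - 189}{-110 + 203} \left(-25\right) = -371 + \frac{\left(- 4 \left(\left(-7\right) \frac{1}{3}\right) - 1\right) - 189}{93} \left(-25\right) = -371 + \left(\left(\left(-4\right) \left(- \frac{7}{3}\right) - 1\right) - 189\right) \frac{1}{93} \left(-25\right) = -371 + \left(\left(\frac{28}{3} - 1\right) - 189\right) \frac{1}{93} \left(-25\right) = -371 + \left(\frac{25}{3} - 189\right) \frac{1}{93} \left(-25\right) = -371 + \left(- \frac{542}{3}\right) \frac{1}{93} \left(-25\right) = -371 - - \frac{13550}{279} = -371 + \frac{13550}{279} = - \frac{89959}{279}$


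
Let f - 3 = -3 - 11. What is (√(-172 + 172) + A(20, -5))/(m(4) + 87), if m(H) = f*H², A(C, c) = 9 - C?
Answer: 11/89 ≈ 0.12360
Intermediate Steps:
f = -11 (f = 3 + (-3 - 11) = 3 - 14 = -11)
m(H) = -11*H²
(√(-172 + 172) + A(20, -5))/(m(4) + 87) = (√(-172 + 172) + (9 - 1*20))/(-11*4² + 87) = (√0 + (9 - 20))/(-11*16 + 87) = (0 - 11)/(-176 + 87) = -11/(-89) = -11*(-1/89) = 11/89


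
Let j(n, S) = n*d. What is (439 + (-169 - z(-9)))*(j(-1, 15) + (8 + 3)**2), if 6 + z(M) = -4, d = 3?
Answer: 33040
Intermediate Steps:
z(M) = -10 (z(M) = -6 - 4 = -10)
j(n, S) = 3*n (j(n, S) = n*3 = 3*n)
(439 + (-169 - z(-9)))*(j(-1, 15) + (8 + 3)**2) = (439 + (-169 - 1*(-10)))*(3*(-1) + (8 + 3)**2) = (439 + (-169 + 10))*(-3 + 11**2) = (439 - 159)*(-3 + 121) = 280*118 = 33040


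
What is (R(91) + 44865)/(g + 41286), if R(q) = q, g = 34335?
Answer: 44956/75621 ≈ 0.59449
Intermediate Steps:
(R(91) + 44865)/(g + 41286) = (91 + 44865)/(34335 + 41286) = 44956/75621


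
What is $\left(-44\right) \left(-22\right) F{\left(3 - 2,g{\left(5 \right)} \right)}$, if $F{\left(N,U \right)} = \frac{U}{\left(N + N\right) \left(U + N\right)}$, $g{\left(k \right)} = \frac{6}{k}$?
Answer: $264$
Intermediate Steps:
$F{\left(N,U \right)} = \frac{U}{2 N \left(N + U\right)}$
$\left(-44\right) \left(-22\right) F{\left(3 - 2,g{\left(5 \right)} \right)} = \left(-44\right) \left(-22\right) \frac{6 \cdot \frac{1}{5}}{2 \left(3 - 2\right) \left(\left(3 - 2\right) + \frac{6}{5}\right)} = 968 \frac{6 \cdot \frac{1}{5}}{2 \left(3 - 2\right) \left(\left(3 - 2\right) + 6 \cdot \frac{1}{5}\right)} = 968 \cdot \frac{1}{2} \cdot \frac{6}{5} \cdot 1^{-1} \frac{1}{1 + \frac{6}{5}} = 968 \cdot \frac{1}{2} \cdot \frac{6}{5} \cdot 1 \frac{1}{\frac{11}{5}} = 968 \cdot \frac{1}{2} \cdot \frac{6}{5} \cdot 1 \cdot \frac{5}{11} = 968 \cdot \frac{3}{11} = 264$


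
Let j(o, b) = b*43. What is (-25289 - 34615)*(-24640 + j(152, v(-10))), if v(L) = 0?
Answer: 1476034560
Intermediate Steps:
j(o, b) = 43*b
(-25289 - 34615)*(-24640 + j(152, v(-10))) = (-25289 - 34615)*(-24640 + 43*0) = -59904*(-24640 + 0) = -59904*(-24640) = 1476034560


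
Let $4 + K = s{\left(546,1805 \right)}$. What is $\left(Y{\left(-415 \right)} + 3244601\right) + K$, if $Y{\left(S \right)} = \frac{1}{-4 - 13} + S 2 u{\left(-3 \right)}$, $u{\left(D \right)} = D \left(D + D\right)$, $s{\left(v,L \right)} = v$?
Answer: $\frac{54913450}{17} \approx 3.2302 \cdot 10^{6}$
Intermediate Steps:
$K = 542$ ($K = -4 + 546 = 542$)
$u{\left(D \right)} = 2 D^{2}$ ($u{\left(D \right)} = D 2 D = 2 D^{2}$)
$Y{\left(S \right)} = - \frac{1}{17} + 36 S$ ($Y{\left(S \right)} = \frac{1}{-4 - 13} + S 2 \cdot 2 \left(-3\right)^{2} = \frac{1}{-17} + 2 S 2 \cdot 9 = - \frac{1}{17} + 2 S 18 = - \frac{1}{17} + 36 S$)
$\left(Y{\left(-415 \right)} + 3244601\right) + K = \left(\left(- \frac{1}{17} + 36 \left(-415\right)\right) + 3244601\right) + 542 = \left(\left(- \frac{1}{17} - 14940\right) + 3244601\right) + 542 = \left(- \frac{253981}{17} + 3244601\right) + 542 = \frac{54904236}{17} + 542 = \frac{54913450}{17}$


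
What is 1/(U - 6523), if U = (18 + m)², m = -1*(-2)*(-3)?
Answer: -1/6379 ≈ -0.00015676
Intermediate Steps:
m = -6 (m = 2*(-3) = -6)
U = 144 (U = (18 - 6)² = 12² = 144)
1/(U - 6523) = 1/(144 - 6523) = 1/(-6379) = -1/6379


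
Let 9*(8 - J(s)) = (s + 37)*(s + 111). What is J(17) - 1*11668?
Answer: -12428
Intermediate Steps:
J(s) = 8 - (37 + s)*(111 + s)/9 (J(s) = 8 - (s + 37)*(s + 111)/9 = 8 - (37 + s)*(111 + s)/9)
J(17) - 1*11668 = (-1345/3 - 148/9*17 - ⅑*17²) - 1*11668 = (-1345/3 - 2516/9 - ⅑*289) - 11668 = (-1345/3 - 2516/9 - 289/9) - 11668 = -760 - 11668 = -12428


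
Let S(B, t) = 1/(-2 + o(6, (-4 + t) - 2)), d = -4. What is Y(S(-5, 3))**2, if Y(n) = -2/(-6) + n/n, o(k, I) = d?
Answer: 16/9 ≈ 1.7778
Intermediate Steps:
o(k, I) = -4
S(B, t) = -1/6 (S(B, t) = 1/(-2 - 4) = 1/(-6) = -1/6)
Y(n) = 4/3 (Y(n) = -2*(-1/6) + 1 = 1/3 + 1 = 4/3)
Y(S(-5, 3))**2 = (4/3)**2 = 16/9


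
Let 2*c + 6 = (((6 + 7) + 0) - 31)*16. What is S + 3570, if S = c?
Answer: 3423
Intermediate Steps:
c = -147 (c = -3 + ((((6 + 7) + 0) - 31)*16)/2 = -3 + (((13 + 0) - 31)*16)/2 = -3 + ((13 - 31)*16)/2 = -3 + (-18*16)/2 = -3 + (1/2)*(-288) = -3 - 144 = -147)
S = -147
S + 3570 = -147 + 3570 = 3423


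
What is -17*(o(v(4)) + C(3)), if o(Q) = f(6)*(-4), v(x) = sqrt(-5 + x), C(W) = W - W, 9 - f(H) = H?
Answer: 204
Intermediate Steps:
f(H) = 9 - H
C(W) = 0
o(Q) = -12 (o(Q) = (9 - 1*6)*(-4) = (9 - 6)*(-4) = 3*(-4) = -12)
-17*(o(v(4)) + C(3)) = -17*(-12 + 0) = -17*(-12) = 204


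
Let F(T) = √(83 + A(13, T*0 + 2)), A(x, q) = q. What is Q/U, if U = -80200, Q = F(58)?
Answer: -√85/80200 ≈ -0.00011496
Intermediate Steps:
F(T) = √85 (F(T) = √(83 + (T*0 + 2)) = √(83 + (0 + 2)) = √(83 + 2) = √85)
Q = √85 ≈ 9.2195
Q/U = √85/(-80200) = √85*(-1/80200) = -√85/80200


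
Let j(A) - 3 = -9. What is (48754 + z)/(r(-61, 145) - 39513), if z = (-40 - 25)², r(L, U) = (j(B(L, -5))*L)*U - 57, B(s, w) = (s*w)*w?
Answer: 52979/13500 ≈ 3.9244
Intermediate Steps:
B(s, w) = s*w²
j(A) = -6 (j(A) = 3 - 9 = -6)
r(L, U) = -57 - 6*L*U (r(L, U) = (-6*L)*U - 57 = -6*L*U - 57 = -57 - 6*L*U)
z = 4225 (z = (-65)² = 4225)
(48754 + z)/(r(-61, 145) - 39513) = (48754 + 4225)/((-57 - 6*(-61)*145) - 39513) = 52979/((-57 + 53070) - 39513) = 52979/(53013 - 39513) = 52979/13500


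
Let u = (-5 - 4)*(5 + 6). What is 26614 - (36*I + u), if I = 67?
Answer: 24301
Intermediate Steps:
u = -99 (u = -9*11 = -99)
26614 - (36*I + u) = 26614 - (36*67 - 99) = 26614 - (2412 - 99) = 26614 - 1*2313 = 26614 - 2313 = 24301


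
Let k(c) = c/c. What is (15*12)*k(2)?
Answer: 180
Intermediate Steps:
k(c) = 1
(15*12)*k(2) = (15*12)*1 = 180*1 = 180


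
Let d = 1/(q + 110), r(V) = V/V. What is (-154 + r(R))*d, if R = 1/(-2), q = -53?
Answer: -51/19 ≈ -2.6842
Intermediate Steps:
R = -½ ≈ -0.50000
r(V) = 1
d = 1/57 (d = 1/(-53 + 110) = 1/57 ≈ 0.017544)
(-154 + r(R))*d = (-154 + 1)*(1/57) = -153*1/57 = -51/19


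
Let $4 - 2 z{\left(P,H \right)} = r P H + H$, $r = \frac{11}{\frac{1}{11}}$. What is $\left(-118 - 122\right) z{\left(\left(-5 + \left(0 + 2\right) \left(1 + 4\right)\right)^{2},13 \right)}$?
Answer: $4720080$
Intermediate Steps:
$r = 121$ ($r = 11 \frac{1}{\frac{1}{11}} = 11 \cdot 11 = 121$)
$z{\left(P,H \right)} = 2 - \frac{H}{2} - \frac{121 H P}{2}$ ($z{\left(P,H \right)} = 2 - \frac{121 P H + H}{2} = 2 - \frac{121 H P + H}{2} = 2 - \frac{H + 121 H P}{2} = 2 - \left(\frac{H}{2} + \frac{121 H P}{2}\right) = 2 - \frac{H}{2} - \frac{121 H P}{2}$)
$\left(-118 - 122\right) z{\left(\left(-5 + \left(0 + 2\right) \left(1 + 4\right)\right)^{2},13 \right)} = \left(-118 - 122\right) \left(2 - \frac{13}{2} - \frac{1573 \left(-5 + \left(0 + 2\right) \left(1 + 4\right)\right)^{2}}{2}\right) = - 240 \left(2 - \frac{13}{2} - \frac{1573 \left(-5 + 2 \cdot 5\right)^{2}}{2}\right) = - 240 \left(2 - \frac{13}{2} - \frac{1573 \left(-5 + 10\right)^{2}}{2}\right) = - 240 \left(2 - \frac{13}{2} - \frac{1573 \cdot 5^{2}}{2}\right) = - 240 \left(2 - \frac{13}{2} - \frac{1573}{2} \cdot 25\right) = - 240 \left(2 - \frac{13}{2} - \frac{39325}{2}\right) = \left(-240\right) \left(-19667\right) = 4720080$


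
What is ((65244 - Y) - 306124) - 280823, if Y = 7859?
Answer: -529562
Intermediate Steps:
((65244 - Y) - 306124) - 280823 = ((65244 - 1*7859) - 306124) - 280823 = ((65244 - 7859) - 306124) - 280823 = (57385 - 306124) - 280823 = -248739 - 280823 = -529562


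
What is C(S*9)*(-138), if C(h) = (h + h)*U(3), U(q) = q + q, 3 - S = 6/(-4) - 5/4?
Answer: -85698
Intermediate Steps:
S = 23/4 (S = 3 - (6/(-4) - 5/4) = 3 - (6*(-¼) - 5*¼) = 3 - (-3/2 - 5/4) = 3 - 1*(-11/4) = 3 + 11/4 = 23/4 ≈ 5.7500)
U(q) = 2*q
C(h) = 12*h (C(h) = (h + h)*(2*3) = (2*h)*6 = 12*h)
C(S*9)*(-138) = (12*((23/4)*9))*(-138) = (12*(207/4))*(-138) = 621*(-138) = -85698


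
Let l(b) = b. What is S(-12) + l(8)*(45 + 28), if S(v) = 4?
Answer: 588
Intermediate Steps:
S(-12) + l(8)*(45 + 28) = 4 + 8*(45 + 28) = 4 + 8*73 = 4 + 584 = 588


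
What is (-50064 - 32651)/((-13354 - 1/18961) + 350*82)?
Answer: -313671823/58195101 ≈ -5.3900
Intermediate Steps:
(-50064 - 32651)/((-13354 - 1/18961) + 350*82) = -82715/((-13354 - 1*1/18961) + 28700) = -82715/((-13354 - 1/18961) + 28700) = -82715/(-253205195/18961 + 28700) = -82715/290975505/18961 = -82715*18961/290975505 = -313671823/58195101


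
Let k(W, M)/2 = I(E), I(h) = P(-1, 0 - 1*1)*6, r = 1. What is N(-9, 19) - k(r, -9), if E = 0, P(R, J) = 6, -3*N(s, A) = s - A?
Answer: -188/3 ≈ -62.667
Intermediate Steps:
N(s, A) = -s/3 + A/3 (N(s, A) = -(s - A)/3 = -s/3 + A/3)
I(h) = 36 (I(h) = 6*6 = 36)
k(W, M) = 72 (k(W, M) = 2*36 = 72)
N(-9, 19) - k(r, -9) = (-⅓*(-9) + (⅓)*19) - 1*72 = (3 + 19/3) - 72 = 28/3 - 72 = -188/3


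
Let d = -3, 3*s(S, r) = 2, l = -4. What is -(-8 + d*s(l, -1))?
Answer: 10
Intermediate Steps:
s(S, r) = ⅔ (s(S, r) = (⅓)*2 = ⅔)
-(-8 + d*s(l, -1)) = -(-8 - 3*⅔) = -(-8 - 2) = -1*(-10) = 10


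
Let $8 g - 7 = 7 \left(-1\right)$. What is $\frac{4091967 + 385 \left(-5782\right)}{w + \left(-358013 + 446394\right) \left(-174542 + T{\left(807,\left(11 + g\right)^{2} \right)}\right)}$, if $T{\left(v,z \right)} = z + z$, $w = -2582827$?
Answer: $- \frac{1865897}{15407391127} \approx -0.0001211$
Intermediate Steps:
$g = 0$ ($g = \frac{7}{8} + \frac{7 \left(-1\right)}{8} = \frac{7}{8} + \frac{1}{8} \left(-7\right) = \frac{7}{8} - \frac{7}{8} = 0$)
$T{\left(v,z \right)} = 2 z$
$\frac{4091967 + 385 \left(-5782\right)}{w + \left(-358013 + 446394\right) \left(-174542 + T{\left(807,\left(11 + g\right)^{2} \right)}\right)} = \frac{4091967 + 385 \left(-5782\right)}{-2582827 + \left(-358013 + 446394\right) \left(-174542 + 2 \left(11 + 0\right)^{2}\right)} = \frac{4091967 - 2226070}{-2582827 + 88381 \left(-174542 + 2 \cdot 11^{2}\right)} = \frac{1865897}{-2582827 + 88381 \left(-174542 + 2 \cdot 121\right)} = \frac{1865897}{-2582827 + 88381 \left(-174542 + 242\right)} = \frac{1865897}{-2582827 + 88381 \left(-174300\right)} = \frac{1865897}{-2582827 - 15404808300} = \frac{1865897}{-15407391127} = 1865897 \left(- \frac{1}{15407391127}\right) = - \frac{1865897}{15407391127}$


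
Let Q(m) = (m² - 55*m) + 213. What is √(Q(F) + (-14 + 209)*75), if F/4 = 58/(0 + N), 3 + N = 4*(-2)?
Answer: √1989582/11 ≈ 128.23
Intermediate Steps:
N = -11 (N = -3 + 4*(-2) = -3 - 8 = -11)
F = -232/11 (F = 4*(58/(0 - 11)) = 4*(58/(-11)) = 4*(58*(-1/11)) = 4*(-58/11) = -232/11 ≈ -21.091)
Q(m) = 213 + m² - 55*m
√(Q(F) + (-14 + 209)*75) = √((213 + (-232/11)² - 55*(-232/11)) + (-14 + 209)*75) = √((213 + 53824/121 + 1160) + 195*75) = √(219957/121 + 14625) = √(1989582/121) = √1989582/11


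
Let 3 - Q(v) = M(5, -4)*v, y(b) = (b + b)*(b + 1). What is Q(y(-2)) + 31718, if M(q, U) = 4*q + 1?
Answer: 31637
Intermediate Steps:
M(q, U) = 1 + 4*q
y(b) = 2*b*(1 + b) (y(b) = (2*b)*(1 + b) = 2*b*(1 + b))
Q(v) = 3 - 21*v (Q(v) = 3 - (1 + 4*5)*v = 3 - (1 + 20)*v = 3 - 21*v)
Q(y(-2)) + 31718 = (3 - 42*(-2)*(1 - 2)) + 31718 = (3 - 42*(-2)*(-1)) + 31718 = (3 - 21*4) + 31718 = (3 - 84) + 31718 = -81 + 31718 = 31637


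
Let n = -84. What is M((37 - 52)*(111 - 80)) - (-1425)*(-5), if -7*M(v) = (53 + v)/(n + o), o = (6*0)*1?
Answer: -1047478/147 ≈ -7125.7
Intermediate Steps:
o = 0 (o = 0*1 = 0)
M(v) = 53/588 + v/588 (M(v) = -(53 + v)/(7*(-84 + 0)) = -(53 + v)/(7*(-84)) = -(53 + v)*(-1)/(7*84) = -(-53/84 - v/84)/7 = 53/588 + v/588)
M((37 - 52)*(111 - 80)) - (-1425)*(-5) = (53/588 + ((37 - 52)*(111 - 80))/588) - (-1425)*(-5) = (53/588 + (-15*31)/588) - 1*7125 = (53/588 + (1/588)*(-465)) - 7125 = (53/588 - 155/196) - 7125 = -103/147 - 7125 = -1047478/147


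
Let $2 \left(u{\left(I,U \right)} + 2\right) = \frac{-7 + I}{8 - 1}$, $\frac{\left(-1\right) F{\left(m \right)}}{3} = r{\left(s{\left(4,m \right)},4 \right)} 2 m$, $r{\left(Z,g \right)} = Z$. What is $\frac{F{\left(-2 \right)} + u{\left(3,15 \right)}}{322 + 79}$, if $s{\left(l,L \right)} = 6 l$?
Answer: $\frac{2000}{2807} \approx 0.7125$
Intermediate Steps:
$F{\left(m \right)} = - 144 m$ ($F{\left(m \right)} = - 3 \cdot 6 \cdot 4 \cdot 2 m = - 3 \cdot 24 \cdot 2 m = - 3 \cdot 48 m = - 144 m$)
$u{\left(I,U \right)} = - \frac{5}{2} + \frac{I}{14}$ ($u{\left(I,U \right)} = -2 + \frac{\left(-7 + I\right) \frac{1}{8 - 1}}{2} = -2 + \frac{\left(-7 + I\right) \frac{1}{7}}{2} = -2 + \frac{-1 + \frac{I}{7}}{2} = -2 + \left(- \frac{1}{2} + \frac{I}{14}\right) = - \frac{5}{2} + \frac{I}{14}$)
$\frac{F{\left(-2 \right)} + u{\left(3,15 \right)}}{322 + 79} = \frac{\left(-144\right) \left(-2\right) + \left(- \frac{5}{2} + \frac{1}{14} \cdot 3\right)}{322 + 79} = \frac{288 + \left(- \frac{5}{2} + \frac{3}{14}\right)}{401} = \left(288 - \frac{16}{7}\right) \frac{1}{401} = \frac{2000}{7} \cdot \frac{1}{401} = \frac{2000}{2807}$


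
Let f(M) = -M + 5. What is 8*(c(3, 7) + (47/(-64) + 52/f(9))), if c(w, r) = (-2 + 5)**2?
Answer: -303/8 ≈ -37.875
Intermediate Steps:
f(M) = 5 - M
c(w, r) = 9 (c(w, r) = 3**2 = 9)
8*(c(3, 7) + (47/(-64) + 52/f(9))) = 8*(9 + (47/(-64) + 52/(5 - 1*9))) = 8*(9 + (47*(-1/64) + 52/(5 - 9))) = 8*(9 + (-47/64 + 52/(-4))) = 8*(9 + (-47/64 + 52*(-1/4))) = 8*(9 + (-47/64 - 13)) = 8*(9 - 879/64) = 8*(-303/64) = -303/8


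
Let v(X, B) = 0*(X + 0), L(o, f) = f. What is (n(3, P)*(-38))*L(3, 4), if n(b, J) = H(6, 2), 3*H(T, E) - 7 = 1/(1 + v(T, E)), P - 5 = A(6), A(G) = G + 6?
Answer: -1216/3 ≈ -405.33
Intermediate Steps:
A(G) = 6 + G
P = 17 (P = 5 + (6 + 6) = 5 + 12 = 17)
v(X, B) = 0 (v(X, B) = 0*X = 0)
H(T, E) = 8/3 (H(T, E) = 7/3 + 1/(3*(1 + 0)) = 7/3 + (⅓)/1 = 7/3 + (⅓)*1 = 7/3 + ⅓ = 8/3)
n(b, J) = 8/3
(n(3, P)*(-38))*L(3, 4) = ((8/3)*(-38))*4 = -304/3*4 = -1216/3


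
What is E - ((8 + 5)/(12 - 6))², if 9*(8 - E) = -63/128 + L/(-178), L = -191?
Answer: 110765/34176 ≈ 3.2410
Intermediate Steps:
E = 813607/102528 (E = 8 - (-63/128 - 191/(-178))/9 = 8 - (-63*1/128 - 191*(-1/178))/9 = 8 - (-63/128 + 191/178)/9 = 8 - ⅑*6617/11392 = 8 - 6617/102528 = 813607/102528 ≈ 7.9355)
E - ((8 + 5)/(12 - 6))² = 813607/102528 - ((8 + 5)/(12 - 6))² = 813607/102528 - (13/6)² = 813607/102528 - 1*169/36 = 813607/102528 - 169/36 = 110765/34176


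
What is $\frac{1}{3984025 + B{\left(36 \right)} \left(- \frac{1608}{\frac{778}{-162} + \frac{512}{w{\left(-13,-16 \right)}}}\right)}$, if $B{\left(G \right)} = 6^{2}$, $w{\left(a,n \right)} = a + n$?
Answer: $\frac{52753}{210305249737} \approx 2.5084 \cdot 10^{-7}$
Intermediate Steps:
$B{\left(G \right)} = 36$
$\frac{1}{3984025 + B{\left(36 \right)} \left(- \frac{1608}{\frac{778}{-162} + \frac{512}{w{\left(-13,-16 \right)}}}\right)} = \frac{1}{3984025 + 36 \left(- \frac{1608}{\frac{778}{-162} + \frac{512}{-13 - 16}}\right)} = \frac{1}{3984025 + 36 \left(- \frac{1608}{778 \left(- \frac{1}{162}\right) + \frac{512}{-29}}\right)} = \frac{1}{3984025 + 36 \left(- \frac{1608}{- \frac{389}{81} + 512 \left(- \frac{1}{29}\right)}\right)} = \frac{1}{3984025 + 36 \left(- \frac{1608}{- \frac{389}{81} - \frac{512}{29}}\right)} = \frac{1}{3984025 + 36 \left(- \frac{1608}{- \frac{52753}{2349}}\right)} = \frac{1}{3984025 + 36 \left(\left(-1608\right) \left(- \frac{2349}{52753}\right)\right)} = \frac{1}{3984025 + 36 \cdot \frac{3777192}{52753}} = \frac{1}{3984025 + \frac{135978912}{52753}} = \frac{1}{\frac{210305249737}{52753}} = \frac{52753}{210305249737}$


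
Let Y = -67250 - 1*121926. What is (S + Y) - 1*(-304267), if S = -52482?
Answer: 62609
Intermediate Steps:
Y = -189176 (Y = -67250 - 121926 = -189176)
(S + Y) - 1*(-304267) = (-52482 - 189176) - 1*(-304267) = -241658 + 304267 = 62609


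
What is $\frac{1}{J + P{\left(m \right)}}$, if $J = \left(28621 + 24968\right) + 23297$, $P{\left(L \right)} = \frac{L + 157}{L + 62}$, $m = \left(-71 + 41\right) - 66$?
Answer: $\frac{34}{2614063} \approx 1.3007 \cdot 10^{-5}$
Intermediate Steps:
$m = -96$ ($m = -30 - 66 = -96$)
$P{\left(L \right)} = \frac{157 + L}{62 + L}$
$J = 76886$ ($J = 53589 + 23297 = 76886$)
$\frac{1}{J + P{\left(m \right)}} = \frac{1}{76886 + \frac{157 - 96}{62 - 96}} = \frac{1}{76886 + \frac{1}{-34} \cdot 61} = \frac{1}{76886 - \frac{61}{34}} = \frac{1}{\frac{2614063}{34}} = \frac{34}{2614063}$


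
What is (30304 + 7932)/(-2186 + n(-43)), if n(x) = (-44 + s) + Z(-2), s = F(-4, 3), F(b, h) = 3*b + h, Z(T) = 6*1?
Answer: -3476/203 ≈ -17.123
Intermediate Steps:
Z(T) = 6
F(b, h) = h + 3*b
s = -9 (s = 3 + 3*(-4) = 3 - 12 = -9)
n(x) = -47 (n(x) = (-44 - 9) + 6 = -53 + 6 = -47)
(30304 + 7932)/(-2186 + n(-43)) = (30304 + 7932)/(-2186 - 47) = 38236/(-2233) = 38236*(-1/2233) = -3476/203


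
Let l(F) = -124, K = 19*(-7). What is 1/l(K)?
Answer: -1/124 ≈ -0.0080645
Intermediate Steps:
K = -133
1/l(K) = 1/(-124) = -1/124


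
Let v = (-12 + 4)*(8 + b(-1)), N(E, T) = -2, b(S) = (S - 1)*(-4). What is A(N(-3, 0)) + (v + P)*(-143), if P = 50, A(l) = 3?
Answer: 11157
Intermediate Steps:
b(S) = 4 - 4*S (b(S) = (-1 + S)*(-4) = 4 - 4*S)
v = -128 (v = (-12 + 4)*(8 + (4 - 4*(-1))) = -8*(8 + (4 + 4)) = -8*(8 + 8) = -8*16 = -128)
A(N(-3, 0)) + (v + P)*(-143) = 3 + (-128 + 50)*(-143) = 3 - 78*(-143) = 3 + 11154 = 11157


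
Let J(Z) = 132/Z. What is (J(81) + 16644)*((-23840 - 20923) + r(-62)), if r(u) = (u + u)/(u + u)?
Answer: -20117475184/27 ≈ -7.4509e+8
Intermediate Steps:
r(u) = 1 (r(u) = (2*u)/((2*u)) = (2*u)*(1/(2*u)) = 1)
(J(81) + 16644)*((-23840 - 20923) + r(-62)) = (132/81 + 16644)*((-23840 - 20923) + 1) = (132*(1/81) + 16644)*(-44763 + 1) = (44/27 + 16644)*(-44762) = (449432/27)*(-44762) = -20117475184/27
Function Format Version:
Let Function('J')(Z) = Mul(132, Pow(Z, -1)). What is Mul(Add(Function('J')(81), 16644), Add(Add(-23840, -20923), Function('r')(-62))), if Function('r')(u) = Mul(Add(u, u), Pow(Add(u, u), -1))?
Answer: Rational(-20117475184, 27) ≈ -7.4509e+8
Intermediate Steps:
Function('r')(u) = 1 (Function('r')(u) = Mul(Mul(2, u), Pow(Mul(2, u), -1)) = Mul(Mul(2, u), Mul(Rational(1, 2), Pow(u, -1))) = 1)
Mul(Add(Function('J')(81), 16644), Add(Add(-23840, -20923), Function('r')(-62))) = Mul(Add(Mul(132, Pow(81, -1)), 16644), Add(Add(-23840, -20923), 1)) = Mul(Add(Mul(132, Rational(1, 81)), 16644), Add(-44763, 1)) = Mul(Add(Rational(44, 27), 16644), -44762) = Mul(Rational(449432, 27), -44762) = Rational(-20117475184, 27)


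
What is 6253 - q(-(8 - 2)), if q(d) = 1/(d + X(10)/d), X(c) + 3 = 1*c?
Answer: 268885/43 ≈ 6253.1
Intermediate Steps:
X(c) = -3 + c (X(c) = -3 + 1*c = -3 + c)
q(d) = 1/(d + 7/d) (q(d) = 1/(d + (-3 + 10)/d) = 1/(d + 7/d))
6253 - q(-(8 - 2)) = 6253 - (-(8 - 2))/(7 + (-(8 - 2))²) = 6253 - (-1*6)/(7 + (-1*6)²) = 6253 - (-6)/(7 + (-6)²) = 6253 - (-6)/(7 + 36) = 6253 - (-6)/43 = 6253 - 1*(-6/43) = 6253 + 6/43 = 268885/43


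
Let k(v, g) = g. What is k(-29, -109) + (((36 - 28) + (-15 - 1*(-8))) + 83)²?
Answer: 6947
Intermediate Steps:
k(-29, -109) + (((36 - 28) + (-15 - 1*(-8))) + 83)² = -109 + (((36 - 28) + (-15 - 1*(-8))) + 83)² = -109 + ((8 + (-15 + 8)) + 83)² = -109 + ((8 - 7) + 83)² = -109 + (1 + 83)² = -109 + 84² = -109 + 7056 = 6947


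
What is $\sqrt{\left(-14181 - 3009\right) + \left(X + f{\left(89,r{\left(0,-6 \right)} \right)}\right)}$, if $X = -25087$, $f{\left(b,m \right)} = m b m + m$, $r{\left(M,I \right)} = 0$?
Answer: $i \sqrt{42277} \approx 205.61 i$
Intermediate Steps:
$f{\left(b,m \right)} = m + b m^{2}$ ($f{\left(b,m \right)} = b m m + m = b m^{2} + m = m + b m^{2}$)
$\sqrt{\left(-14181 - 3009\right) + \left(X + f{\left(89,r{\left(0,-6 \right)} \right)}\right)} = \sqrt{\left(-14181 - 3009\right) - \left(25087 + 0 \left(1 + 89 \cdot 0\right)\right)} = \sqrt{-17190 - \left(25087 + 0 \left(1 + 0\right)\right)} = \sqrt{-17190 + \left(-25087 + 0 \cdot 1\right)} = \sqrt{-17190 + \left(-25087 + 0\right)} = \sqrt{-17190 - 25087} = \sqrt{-42277} = i \sqrt{42277}$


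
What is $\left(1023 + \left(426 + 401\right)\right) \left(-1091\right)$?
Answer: $-2018350$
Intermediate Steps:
$\left(1023 + \left(426 + 401\right)\right) \left(-1091\right) = \left(1023 + 827\right) \left(-1091\right) = 1850 \left(-1091\right) = -2018350$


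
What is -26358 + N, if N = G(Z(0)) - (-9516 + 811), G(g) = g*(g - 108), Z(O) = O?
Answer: -17653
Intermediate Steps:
G(g) = g*(-108 + g)
N = 8705 (N = 0*(-108 + 0) - (-9516 + 811) = 0*(-108) - 1*(-8705) = 0 + 8705 = 8705)
-26358 + N = -26358 + 8705 = -17653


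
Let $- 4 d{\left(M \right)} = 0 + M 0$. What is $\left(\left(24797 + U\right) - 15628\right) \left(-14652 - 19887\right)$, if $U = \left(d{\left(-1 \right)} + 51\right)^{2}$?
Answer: $-406524030$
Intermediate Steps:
$d{\left(M \right)} = 0$ ($d{\left(M \right)} = - \frac{0 + M 0}{4} = - \frac{0 + 0}{4} = \left(- \frac{1}{4}\right) 0 = 0$)
$U = 2601$ ($U = \left(0 + 51\right)^{2} = 51^{2} = 2601$)
$\left(\left(24797 + U\right) - 15628\right) \left(-14652 - 19887\right) = \left(\left(24797 + 2601\right) - 15628\right) \left(-14652 - 19887\right) = \left(27398 - 15628\right) \left(-34539\right) = 11770 \left(-34539\right) = -406524030$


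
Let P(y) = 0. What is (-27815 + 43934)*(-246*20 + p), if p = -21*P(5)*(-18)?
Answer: -79305480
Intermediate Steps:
p = 0 (p = -21*0*(-18) = 0*(-18) = 0)
(-27815 + 43934)*(-246*20 + p) = (-27815 + 43934)*(-246*20 + 0) = 16119*(-4920 + 0) = 16119*(-4920) = -79305480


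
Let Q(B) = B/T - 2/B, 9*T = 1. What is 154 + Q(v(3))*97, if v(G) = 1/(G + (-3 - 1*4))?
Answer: 2847/4 ≈ 711.75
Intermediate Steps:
T = ⅑ (T = (⅑)*1 = ⅑ ≈ 0.11111)
v(G) = 1/(-7 + G) (v(G) = 1/(G + (-3 - 4)) = 1/(G - 7) = 1/(-7 + G))
Q(B) = -2/B + 9*B (Q(B) = B/(⅑) - 2/B = B*9 - 2/B = 9*B - 2/B = -2/B + 9*B)
154 + Q(v(3))*97 = 154 + (-2/(1/(-7 + 3)) + 9/(-7 + 3))*97 = 154 + (-2/(1/(-4)) + 9/(-4))*97 = 154 + (-2/(-¼) + 9*(-¼))*97 = 154 + (-2*(-4) - 9/4)*97 = 154 + (8 - 9/4)*97 = 154 + (23/4)*97 = 154 + 2231/4 = 2847/4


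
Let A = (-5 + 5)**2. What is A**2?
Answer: 0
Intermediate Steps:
A = 0 (A = 0**2 = 0)
A**2 = 0**2 = 0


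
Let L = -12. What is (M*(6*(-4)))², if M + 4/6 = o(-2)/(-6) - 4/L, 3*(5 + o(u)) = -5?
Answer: 3136/9 ≈ 348.44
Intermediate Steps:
o(u) = -20/3 (o(u) = -5 + (⅓)*(-5) = -5 - 5/3 = -20/3)
M = 7/9 (M = -⅔ + (-20/3/(-6) - 4/(-12)) = -⅔ + (-20/3*(-⅙) - 4*(-1/12)) = -⅔ + (10/9 + ⅓) = -⅔ + 13/9 = 7/9 ≈ 0.77778)
(M*(6*(-4)))² = (7*(6*(-4))/9)² = ((7/9)*(-24))² = (-56/3)² = 3136/9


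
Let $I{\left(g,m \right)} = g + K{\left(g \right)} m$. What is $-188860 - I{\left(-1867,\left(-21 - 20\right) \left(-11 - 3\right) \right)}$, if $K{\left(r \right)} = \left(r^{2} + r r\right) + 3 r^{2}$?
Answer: $-10004114423$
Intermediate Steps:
$K{\left(r \right)} = 5 r^{2}$ ($K{\left(r \right)} = \left(r^{2} + r^{2}\right) + 3 r^{2} = 2 r^{2} + 3 r^{2} = 5 r^{2}$)
$I{\left(g,m \right)} = g + 5 m g^{2}$ ($I{\left(g,m \right)} = g + 5 g^{2} m = g + 5 m g^{2}$)
$-188860 - I{\left(-1867,\left(-21 - 20\right) \left(-11 - 3\right) \right)} = -188860 - - 1867 \left(1 + 5 \left(-1867\right) \left(-21 - 20\right) \left(-11 - 3\right)\right) = -188860 - - 1867 \left(1 + 5 \left(-1867\right) \left(\left(-41\right) \left(-14\right)\right)\right) = -188860 - - 1867 \left(1 + 5 \left(-1867\right) 574\right) = -188860 - - 1867 \left(1 - 5358290\right) = -188860 - \left(-1867\right) \left(-5358289\right) = -188860 - 10003925563 = -10004114423$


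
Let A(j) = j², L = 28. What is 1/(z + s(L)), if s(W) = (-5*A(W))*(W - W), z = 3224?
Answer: 1/3224 ≈ 0.00031017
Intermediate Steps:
s(W) = 0 (s(W) = (-5*W²)*(W - W) = -5*W²*0 = 0)
1/(z + s(L)) = 1/(3224 + 0) = 1/3224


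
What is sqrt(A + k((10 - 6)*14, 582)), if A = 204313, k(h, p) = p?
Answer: sqrt(204895) ≈ 452.65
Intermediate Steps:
sqrt(A + k((10 - 6)*14, 582)) = sqrt(204313 + 582) = sqrt(204895)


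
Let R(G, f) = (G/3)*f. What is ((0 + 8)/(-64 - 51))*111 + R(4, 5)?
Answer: -364/345 ≈ -1.0551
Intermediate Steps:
R(G, f) = G*f/3 (R(G, f) = (G*(⅓))*f = (G/3)*f = G*f/3)
((0 + 8)/(-64 - 51))*111 + R(4, 5) = ((0 + 8)/(-64 - 51))*111 + (⅓)*4*5 = (8/(-115))*111 + 20/3 = (8*(-1/115))*111 + 20/3 = -8/115*111 + 20/3 = -888/115 + 20/3 = -364/345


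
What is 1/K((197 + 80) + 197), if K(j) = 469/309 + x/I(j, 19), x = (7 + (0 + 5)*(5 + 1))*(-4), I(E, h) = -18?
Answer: 927/9029 ≈ 0.10267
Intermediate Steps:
x = -148 (x = (7 + 5*6)*(-4) = (7 + 30)*(-4) = 37*(-4) = -148)
K(j) = 9029/927 (K(j) = 469/309 - 148/(-18) = 469*(1/309) - 148*(-1/18) = 469/309 + 74/9 = 9029/927)
1/K((197 + 80) + 197) = 1/(9029/927) = 927/9029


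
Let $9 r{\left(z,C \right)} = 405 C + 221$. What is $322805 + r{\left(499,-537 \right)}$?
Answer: $\frac{2687981}{9} \approx 2.9866 \cdot 10^{5}$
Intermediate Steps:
$r{\left(z,C \right)} = \frac{221}{9} + 45 C$ ($r{\left(z,C \right)} = \frac{405 C + 221}{9} = \frac{221 + 405 C}{9} = \frac{221}{9} + 45 C$)
$322805 + r{\left(499,-537 \right)} = 322805 + \left(\frac{221}{9} + 45 \left(-537\right)\right) = 322805 + \left(\frac{221}{9} - 24165\right) = 322805 - \frac{217264}{9} = \frac{2687981}{9}$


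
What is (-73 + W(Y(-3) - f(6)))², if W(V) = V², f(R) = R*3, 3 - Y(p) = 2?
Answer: 46656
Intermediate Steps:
Y(p) = 1 (Y(p) = 3 - 1*2 = 3 - 2 = 1)
f(R) = 3*R
(-73 + W(Y(-3) - f(6)))² = (-73 + (1 - 3*6)²)² = (-73 + (1 - 1*18)²)² = (-73 + (1 - 18)²)² = (-73 + (-17)²)² = (-73 + 289)² = 216² = 46656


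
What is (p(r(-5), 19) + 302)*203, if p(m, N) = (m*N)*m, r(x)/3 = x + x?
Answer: 3532606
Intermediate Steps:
r(x) = 6*x (r(x) = 3*(x + x) = 3*(2*x) = 6*x)
p(m, N) = N*m**2 (p(m, N) = (N*m)*m = N*m**2)
(p(r(-5), 19) + 302)*203 = (19*(6*(-5))**2 + 302)*203 = (19*(-30)**2 + 302)*203 = (19*900 + 302)*203 = (17100 + 302)*203 = 17402*203 = 3532606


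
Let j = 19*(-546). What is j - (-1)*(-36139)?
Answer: -46513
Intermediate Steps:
j = -10374
j - (-1)*(-36139) = -10374 - (-1)*(-36139) = -10374 - 1*36139 = -10374 - 36139 = -46513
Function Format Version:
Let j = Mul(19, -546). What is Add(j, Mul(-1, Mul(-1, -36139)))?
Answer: -46513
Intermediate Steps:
j = -10374
Add(j, Mul(-1, Mul(-1, -36139))) = Add(-10374, Mul(-1, Mul(-1, -36139))) = Add(-10374, Mul(-1, 36139)) = Add(-10374, -36139) = -46513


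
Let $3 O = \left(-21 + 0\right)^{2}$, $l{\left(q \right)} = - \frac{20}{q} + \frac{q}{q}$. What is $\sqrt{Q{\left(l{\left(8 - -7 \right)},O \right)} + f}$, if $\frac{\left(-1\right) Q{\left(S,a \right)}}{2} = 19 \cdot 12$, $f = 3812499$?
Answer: $\sqrt{3812043} \approx 1952.4$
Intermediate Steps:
$l{\left(q \right)} = 1 - \frac{20}{q}$ ($l{\left(q \right)} = - \frac{20}{q} + 1 = 1 - \frac{20}{q}$)
$O = 147$ ($O = \frac{\left(-21 + 0\right)^{2}}{3} = \frac{\left(-21\right)^{2}}{3} = \frac{1}{3} \cdot 441 = 147$)
$Q{\left(S,a \right)} = -456$ ($Q{\left(S,a \right)} = - 2 \cdot 19 \cdot 12 = \left(-2\right) 228 = -456$)
$\sqrt{Q{\left(l{\left(8 - -7 \right)},O \right)} + f} = \sqrt{-456 + 3812499} = \sqrt{3812043}$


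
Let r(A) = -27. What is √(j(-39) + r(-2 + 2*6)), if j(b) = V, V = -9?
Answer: 6*I ≈ 6.0*I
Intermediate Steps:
j(b) = -9
√(j(-39) + r(-2 + 2*6)) = √(-9 - 27) = √(-36) = 6*I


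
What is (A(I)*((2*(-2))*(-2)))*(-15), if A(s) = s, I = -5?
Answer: 600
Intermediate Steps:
(A(I)*((2*(-2))*(-2)))*(-15) = -5*2*(-2)*(-2)*(-15) = -(-20)*(-2)*(-15) = -5*8*(-15) = -40*(-15) = 600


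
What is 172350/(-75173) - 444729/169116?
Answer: -20859585239/4237652356 ≈ -4.9224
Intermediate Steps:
172350/(-75173) - 444729/169116 = 172350*(-1/75173) - 444729*1/169116 = -172350/75173 - 148243/56372 = -20859585239/4237652356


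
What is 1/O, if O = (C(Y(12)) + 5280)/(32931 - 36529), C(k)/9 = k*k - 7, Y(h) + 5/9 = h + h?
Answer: -16191/45737 ≈ -0.35400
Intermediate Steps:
Y(h) = -5/9 + 2*h (Y(h) = -5/9 + (h + h) = -5/9 + 2*h)
C(k) = -63 + 9*k² (C(k) = 9*(k*k - 7) = 9*(k² - 7) = 9*(-7 + k²) = -63 + 9*k²)
O = -45737/16191 (O = ((-63 + 9*(-5/9 + 2*12)²) + 5280)/(32931 - 36529) = ((-63 + 9*(-5/9 + 24)²) + 5280)/(-3598) = ((-63 + 9*(211/9)²) + 5280)*(-1/3598) = ((-63 + 9*(44521/81)) + 5280)*(-1/3598) = ((-63 + 44521/9) + 5280)*(-1/3598) = (43954/9 + 5280)*(-1/3598) = (91474/9)*(-1/3598) = -45737/16191 ≈ -2.8248)
1/O = 1/(-45737/16191) = -16191/45737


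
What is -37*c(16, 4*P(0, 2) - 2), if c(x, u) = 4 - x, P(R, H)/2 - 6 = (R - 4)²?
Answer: 444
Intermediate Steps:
P(R, H) = 12 + 2*(-4 + R)² (P(R, H) = 12 + 2*(R - 4)² = 12 + 2*(-4 + R)²)
-37*c(16, 4*P(0, 2) - 2) = -37*(4 - 1*16) = -37*(4 - 16) = -37*(-12) = 444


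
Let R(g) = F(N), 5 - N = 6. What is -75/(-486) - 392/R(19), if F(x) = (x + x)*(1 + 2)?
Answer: 10609/162 ≈ 65.488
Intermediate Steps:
N = -1 (N = 5 - 1*6 = 5 - 6 = -1)
F(x) = 6*x (F(x) = (2*x)*3 = 6*x)
R(g) = -6 (R(g) = 6*(-1) = -6)
-75/(-486) - 392/R(19) = -75/(-486) - 392/(-6) = -75*(-1/486) - 392*(-⅙) = 25/162 + 196/3 = 10609/162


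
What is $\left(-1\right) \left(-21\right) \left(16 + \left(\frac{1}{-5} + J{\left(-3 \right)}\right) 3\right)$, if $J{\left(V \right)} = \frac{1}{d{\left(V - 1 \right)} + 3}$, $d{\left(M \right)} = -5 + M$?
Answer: $\frac{3129}{10} \approx 312.9$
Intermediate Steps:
$J{\left(V \right)} = \frac{1}{-3 + V}$ ($J{\left(V \right)} = \frac{1}{\left(-5 + \left(V - 1\right)\right) + 3} = \frac{1}{\left(-5 + \left(-1 + V\right)\right) + 3} = \frac{1}{\left(-6 + V\right) + 3} = \frac{1}{-3 + V}$)
$\left(-1\right) \left(-21\right) \left(16 + \left(\frac{1}{-5} + J{\left(-3 \right)}\right) 3\right) = \left(-1\right) \left(-21\right) \left(16 + \left(\frac{1}{-5} + \frac{1}{-3 - 3}\right) 3\right) = 21 \left(16 + \left(- \frac{1}{5} + \frac{1}{-6}\right) 3\right) = 21 \left(16 + \left(- \frac{1}{5} - \frac{1}{6}\right) 3\right) = 21 \left(16 - \frac{11}{10}\right) = 21 \cdot \frac{149}{10} = \frac{3129}{10}$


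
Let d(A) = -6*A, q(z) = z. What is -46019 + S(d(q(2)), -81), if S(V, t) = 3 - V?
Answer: -46004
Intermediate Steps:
-46019 + S(d(q(2)), -81) = -46019 + (3 - (-6)*2) = -46019 + (3 - 1*(-12)) = -46019 + (3 + 12) = -46019 + 15 = -46004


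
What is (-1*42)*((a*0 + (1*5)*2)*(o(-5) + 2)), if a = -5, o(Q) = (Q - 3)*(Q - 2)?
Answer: -24360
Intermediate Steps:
o(Q) = (-3 + Q)*(-2 + Q)
(-1*42)*((a*0 + (1*5)*2)*(o(-5) + 2)) = (-1*42)*((-5*0 + (1*5)*2)*((6 + (-5)² - 5*(-5)) + 2)) = -42*(0 + 5*2)*((6 + 25 + 25) + 2) = -42*(0 + 10)*(56 + 2) = -420*58 = -42*580 = -24360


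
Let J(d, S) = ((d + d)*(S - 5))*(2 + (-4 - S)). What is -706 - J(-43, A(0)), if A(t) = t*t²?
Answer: 154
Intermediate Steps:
A(t) = t³
J(d, S) = 2*d*(-5 + S)*(-2 - S) (J(d, S) = ((2*d)*(-5 + S))*(-2 - S) = (2*d*(-5 + S))*(-2 - S) = 2*d*(-5 + S)*(-2 - S))
-706 - J(-43, A(0)) = -706 - 2*(-43)*(10 - (0³)² + 3*0³) = -706 - 2*(-43)*(10 - 1*0² + 3*0) = -706 - 2*(-43)*(10 - 1*0 + 0) = -706 - 2*(-43)*(10 + 0 + 0) = -706 - 2*(-43)*10 = -706 - 1*(-860) = -706 + 860 = 154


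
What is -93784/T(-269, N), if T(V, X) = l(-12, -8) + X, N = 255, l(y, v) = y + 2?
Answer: -93784/245 ≈ -382.79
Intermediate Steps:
l(y, v) = 2 + y
T(V, X) = -10 + X (T(V, X) = (2 - 12) + X = -10 + X)
-93784/T(-269, N) = -93784/(-10 + 255) = -93784/245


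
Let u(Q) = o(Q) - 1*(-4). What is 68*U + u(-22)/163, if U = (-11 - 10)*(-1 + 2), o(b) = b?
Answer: -232782/163 ≈ -1428.1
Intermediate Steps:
U = -21 (U = -21*1 = -21)
u(Q) = 4 + Q (u(Q) = Q - 1*(-4) = Q + 4 = 4 + Q)
68*U + u(-22)/163 = 68*(-21) + (4 - 22)/163 = -1428 - 18*1/163 = -1428 - 18/163 = -232782/163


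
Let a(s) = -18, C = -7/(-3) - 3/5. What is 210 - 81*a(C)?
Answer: 1668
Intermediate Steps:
C = 26/15 (C = -7*(-⅓) - 3*⅕ = 7/3 - ⅗ = 26/15 ≈ 1.7333)
210 - 81*a(C) = 210 - 81*(-18) = 210 + 1458 = 1668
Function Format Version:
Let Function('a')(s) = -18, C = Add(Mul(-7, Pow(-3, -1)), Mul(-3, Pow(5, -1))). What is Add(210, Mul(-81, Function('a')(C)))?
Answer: 1668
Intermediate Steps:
C = Rational(26, 15) (C = Add(Mul(-7, Rational(-1, 3)), Mul(-3, Rational(1, 5))) = Add(Rational(7, 3), Rational(-3, 5)) = Rational(26, 15) ≈ 1.7333)
Add(210, Mul(-81, Function('a')(C))) = Add(210, Mul(-81, -18)) = Add(210, 1458) = 1668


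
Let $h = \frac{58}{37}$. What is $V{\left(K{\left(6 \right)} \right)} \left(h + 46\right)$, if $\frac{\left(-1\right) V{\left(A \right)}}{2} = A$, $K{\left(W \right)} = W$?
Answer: $- \frac{21120}{37} \approx -570.81$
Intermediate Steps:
$V{\left(A \right)} = - 2 A$
$h = \frac{58}{37}$ ($h = 58 \cdot \frac{1}{37} = \frac{58}{37} \approx 1.5676$)
$V{\left(K{\left(6 \right)} \right)} \left(h + 46\right) = \left(-2\right) 6 \left(\frac{58}{37} + 46\right) = \left(-12\right) \frac{1760}{37} = - \frac{21120}{37}$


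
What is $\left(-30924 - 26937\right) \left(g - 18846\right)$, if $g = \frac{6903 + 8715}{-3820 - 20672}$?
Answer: $\frac{4451361005475}{4082} \approx 1.0905 \cdot 10^{9}$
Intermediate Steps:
$g = - \frac{2603}{4082}$ ($g = \frac{15618}{-24492} = 15618 \left(- \frac{1}{24492}\right) = - \frac{2603}{4082} \approx -0.63768$)
$\left(-30924 - 26937\right) \left(g - 18846\right) = \left(-30924 - 26937\right) \left(- \frac{2603}{4082} - 18846\right) = \left(-57861\right) \left(- \frac{76931975}{4082}\right) = \frac{4451361005475}{4082}$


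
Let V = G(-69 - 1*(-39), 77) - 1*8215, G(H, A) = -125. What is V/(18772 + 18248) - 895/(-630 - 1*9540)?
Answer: -172283/1254978 ≈ -0.13728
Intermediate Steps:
V = -8340 (V = -125 - 1*8215 = -125 - 8215 = -8340)
V/(18772 + 18248) - 895/(-630 - 1*9540) = -8340/(18772 + 18248) - 895/(-630 - 1*9540) = -8340/37020 - 895/(-630 - 9540) = -8340*1/37020 - 895/(-10170) = -139/617 - 895*(-1/10170) = -139/617 + 179/2034 = -172283/1254978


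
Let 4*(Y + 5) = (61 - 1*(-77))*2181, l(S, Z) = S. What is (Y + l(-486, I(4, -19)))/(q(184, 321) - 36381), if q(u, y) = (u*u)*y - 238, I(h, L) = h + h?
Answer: 149507/21662314 ≈ 0.0069017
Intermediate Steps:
I(h, L) = 2*h
q(u, y) = -238 + y*u² (q(u, y) = u²*y - 238 = y*u² - 238 = -238 + y*u²)
Y = 150479/2 (Y = -5 + ((61 - 1*(-77))*2181)/4 = -5 + ((61 + 77)*2181)/4 = -5 + (138*2181)/4 = -5 + (¼)*300978 = -5 + 150489/2 = 150479/2 ≈ 75240.)
(Y + l(-486, I(4, -19)))/(q(184, 321) - 36381) = (150479/2 - 486)/((-238 + 321*184²) - 36381) = 149507/(2*((-238 + 321*33856) - 36381)) = 149507/(2*((-238 + 10867776) - 36381)) = 149507/(2*(10867538 - 36381)) = (149507/2)/10831157 = (149507/2)*(1/10831157) = 149507/21662314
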